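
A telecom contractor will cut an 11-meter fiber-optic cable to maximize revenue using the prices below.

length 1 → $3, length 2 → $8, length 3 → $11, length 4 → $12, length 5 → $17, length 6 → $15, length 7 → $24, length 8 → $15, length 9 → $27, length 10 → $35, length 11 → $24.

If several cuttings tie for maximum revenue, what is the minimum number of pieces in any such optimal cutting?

Build r[k] bottom-up: r[k] = max over allowed piece i of (p[i] + r[k−i]).
r[1] = 3
r[2] = max(3+3, 8+0) = 8
r[3] = max(3+8, 8+3, 11+0) = 11
r[4] = max(3+11, 8+8, 11+3, 12+0) = 16
r[5] = max(3+16, 8+11, 11+8, 12+3, 17+0) = 19
r[6] = max(3+19, 8+16, 11+11, 12+8, 17+3, 15+0) = 24
r[7] = max(3+24, 8+19, 11+16, …, 15+3, 24+0) = 27
r[8] = max(3+27, 8+24, 11+19, …, 24+3, 15+0) = 32
r[9] = max(3+32, 8+27, 11+24, …, 15+3, 27+0) = 35
r[10] = max(3+35, 8+32, 11+27, …, 27+3, 35+0) = 40
r[11] = max(3+40, 8+35, 11+32, …, 35+3, 24+0) = 43
Maximum revenue is $43.
Now minimize piece count subject to staying optimal: for each k, pieces[k] = 1 + min over i with p[i]+r[k−i]=r[k] of pieces[k−i].
pieces[8] = 4
pieces[9] = 4
pieces[10] = 5
pieces[11] = 5

5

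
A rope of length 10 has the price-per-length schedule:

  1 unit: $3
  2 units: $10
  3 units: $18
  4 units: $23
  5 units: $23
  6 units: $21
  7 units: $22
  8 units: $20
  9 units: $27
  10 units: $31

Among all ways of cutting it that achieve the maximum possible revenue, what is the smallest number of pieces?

3

Let r[k] be the best obtainable value from length k. For each k, try every first piece i and keep the best of price[i] + r[k−i].
r[1] = 3
r[2] = 10
r[3] = 18
r[4] = 23
r[5] = 28  (first piece 2, then r[3]=18)
r[6] = 36  (first piece 3, then r[3]=18)
r[7] = 41  (first piece 3, then r[4]=23)
r[8] = 46  (first piece 2, then r[6]=36)
r[9] = 54  (first piece 3, then r[6]=36)
r[10] = 59  (first piece 3, then r[7]=41)
Maximum revenue is $59.
Now minimize piece count subject to staying optimal: for each k, pieces[k] = 1 + min over i with p[i]+r[k−i]=r[k] of pieces[k−i].
pieces[7] = 2
pieces[8] = 2
pieces[9] = 3
pieces[10] = 3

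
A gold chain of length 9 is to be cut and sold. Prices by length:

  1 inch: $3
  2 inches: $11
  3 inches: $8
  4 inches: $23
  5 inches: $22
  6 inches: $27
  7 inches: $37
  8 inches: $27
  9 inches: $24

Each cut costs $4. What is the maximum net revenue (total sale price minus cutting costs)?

44

Let net[k] be the best obtainable value from length k. For each k, try every first piece i and keep the best of price[i] + net[k−i] minus the 4 cut fee when i<k.
net[1] = 3
net[2] = max(3+3-4, 11+0) = 11
net[3] = max(3+11-4, 11+3-4, 8+0) = 10
net[4] = max(3+10-4, 11+11-4, 8+3-4, 23+0) = 23
net[5] = max(3+23-4, 11+10-4, 8+11-4, 23+3-4, 22+0) = 22
net[6] = max(3+22-4, 11+23-4, 8+10-4, 23+11-4, 22+3-4, 27+0) = 30
net[7] = max(3+30-4, 11+22-4, 8+23-4, …, 27+3-4, 37+0) = 37
net[8] = max(3+37-4, 11+30-4, 8+22-4, …, 37+3-4, 27+0) = 42
net[9] = max(3+42-4, 11+37-4, 8+30-4, …, 27+3-4, 24+0) = 44
One optimal plan: pieces 7 + 2 (1 cut) → $48 − $4 = $44.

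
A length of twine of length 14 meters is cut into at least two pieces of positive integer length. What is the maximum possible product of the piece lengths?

162

Let g[k] be the best product for length k (with at least one cut). For each first piece i, the rest contributes max(k−i, g[k−i]).
Small cases: g[2]=1, g[3]=2, g[4]=4, g[5]=6, g[6]=9, g[7]=12, g[8]=18, g[9]=27.
g[10] = 2·max(8,18) = 2·18 = 36
g[11] = 2·max(9,27) = 2·27 = 54
g[12] = 3·max(9,27) = 3·27 = 81
g[13] = 2·max(11,54) = 2·54 = 108
g[14] = 2·max(12,81) = 2·81 = 162
One optimal split: 3 + 3 + 3 + 3 + 2; product 3·3·3·3·2 = 162.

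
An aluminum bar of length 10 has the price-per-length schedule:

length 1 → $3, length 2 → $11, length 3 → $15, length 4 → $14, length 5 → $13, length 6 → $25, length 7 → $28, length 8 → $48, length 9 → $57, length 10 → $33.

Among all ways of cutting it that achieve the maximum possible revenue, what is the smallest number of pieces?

Consider every possible first cut. r[k] is the best of p[i]+r[k−i] over all sellable i≤k.
r[1] = 3
r[2] = max(3+3, 11+0) = 11
r[3] = max(3+11, 11+3, 15+0) = 15
r[4] = max(3+15, 11+11, 15+3, 14+0) = 22
r[5] = max(3+22, 11+15, 15+11, 14+3, 13+0) = 26
r[6] = max(3+26, 11+22, 15+15, 14+11, 13+3, 25+0) = 33
r[7] = max(3+33, 11+26, 15+22, …, 25+3, 28+0) = 37
r[8] = max(3+37, 11+33, 15+26, …, 28+3, 48+0) = 48
r[9] = max(3+48, 11+37, 15+33, …, 48+3, 57+0) = 57
r[10] = max(3+57, 11+48, 15+37, …, 57+3, 33+0) = 60
Maximum revenue is $60.
Now minimize piece count subject to staying optimal: for each k, pieces[k] = 1 + min over i with p[i]+r[k−i]=r[k] of pieces[k−i].
pieces[7] = 3
pieces[8] = 1
pieces[9] = 1
pieces[10] = 2

2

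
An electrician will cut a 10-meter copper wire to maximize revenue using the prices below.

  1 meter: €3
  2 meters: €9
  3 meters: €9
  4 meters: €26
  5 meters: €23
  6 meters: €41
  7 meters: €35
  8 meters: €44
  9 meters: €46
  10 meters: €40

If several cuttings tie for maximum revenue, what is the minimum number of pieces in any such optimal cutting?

2

Let r[k] be the best obtainable value from length k. For each k, try every first piece i and keep the best of price[i] + r[k−i].
r[1] = 3
r[2] = 9
r[3] = 12  (first piece 1, then r[2]=9)
r[4] = 26
r[5] = 29  (first piece 1, then r[4]=26)
r[6] = 41
r[7] = 44  (first piece 1, then r[6]=41)
r[8] = 52  (first piece 4, then r[4]=26)
r[9] = 55  (first piece 1, then r[8]=52)
r[10] = 67  (first piece 4, then r[6]=41)
Maximum revenue is €67.
Now minimize piece count subject to staying optimal: for each k, pieces[k] = 1 + min over i with p[i]+r[k−i]=r[k] of pieces[k−i].
pieces[7] = 2
pieces[8] = 2
pieces[9] = 3
pieces[10] = 2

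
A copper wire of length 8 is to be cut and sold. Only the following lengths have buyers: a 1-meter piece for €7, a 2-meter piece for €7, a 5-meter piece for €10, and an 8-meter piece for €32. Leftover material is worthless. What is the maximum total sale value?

Let f[k] be the best obtainable value from length k. For each k, try every first piece i and keep the best of price[i] + f[k−i].
f[1] = 7
f[2] = 14  (first piece 1, then f[1]=7)
f[3] = 21  (first piece 1, then f[2]=14)
f[4] = 28  (first piece 1, then f[3]=21)
f[5] = 35  (first piece 1, then f[4]=28)
f[6] = 42  (first piece 1, then f[5]=35)
f[7] = 49  (first piece 1, then f[6]=42)
f[8] = 56  (first piece 1, then f[7]=49)
One optimal cutting: 1 + 1 + 1 + 1 + 1 + 1 + 1 + 1 → €56.

56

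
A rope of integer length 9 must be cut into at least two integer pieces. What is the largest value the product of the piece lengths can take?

27

Fill g[k] for k=2..9: at each k try every first piece i and multiply by the better of (k−i) uncut or g[k−i].
g[2] = 1·max(1,0) = 1·1 = 1
g[3] = max(1·2, 2·1) = 2
g[4] = max(1·3, 2·2, 3·1) = 4
g[5] = max(1·4, 2·3, 3·2, 4·1) = 6
g[6] = max(1·6, 2·4, 3·3, 4·2, 5·1) = 9
g[7] = max(1·9, 2·6, 3·4, 4·3, 5·2, 6·1) = 12
g[8] = max(1·12, 2·9, 3·6, …, 6·2, 7·1) = 18
g[9] = max(1·18, 2·12, 3·9, …, 7·2, 8·1) = 27
One optimal split: 3 + 3 + 3; product 3·3·3 = 27.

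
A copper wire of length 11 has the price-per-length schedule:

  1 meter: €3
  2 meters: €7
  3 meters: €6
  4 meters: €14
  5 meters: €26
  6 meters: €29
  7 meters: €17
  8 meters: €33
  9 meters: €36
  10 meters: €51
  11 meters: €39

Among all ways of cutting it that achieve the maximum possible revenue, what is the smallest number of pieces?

2

Let r[k] be the best obtainable value from length k. For each k, try every first piece i and keep the best of price[i] + r[k−i].
r[1] = 3
r[2] = 7
r[3] = 10  (first piece 1, then r[2]=7)
r[4] = 14  (first piece 2, then r[2]=7)
r[5] = 26
r[6] = 29  (first piece 1, then r[5]=26)
r[7] = 33  (first piece 2, then r[5]=26)
r[8] = 36  (first piece 1, then r[7]=33)
r[9] = 40  (first piece 2, then r[7]=33)
r[10] = 52  (first piece 5, then r[5]=26)
r[11] = 55  (first piece 1, then r[10]=52)
Maximum revenue is €55.
Now minimize piece count subject to staying optimal: for each k, pieces[k] = 1 + min over i with p[i]+r[k−i]=r[k] of pieces[k−i].
pieces[8] = 2
pieces[9] = 2
pieces[10] = 2
pieces[11] = 2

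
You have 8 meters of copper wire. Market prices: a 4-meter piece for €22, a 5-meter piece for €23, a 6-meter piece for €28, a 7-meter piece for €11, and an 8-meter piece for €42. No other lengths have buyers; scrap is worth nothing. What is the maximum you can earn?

44

Consider every possible first cut. best[k] is the best of p[i]+best[k−i] over all sellable i≤k.
best[1] = 0
best[2] = 0
best[3] = 0
best[4] = 22
best[5] = 23
best[6] = 28
best[7] = 28
best[8] = 44  (first piece 4, then best[4]=22)
One optimal cutting: 4 + 4 → €44.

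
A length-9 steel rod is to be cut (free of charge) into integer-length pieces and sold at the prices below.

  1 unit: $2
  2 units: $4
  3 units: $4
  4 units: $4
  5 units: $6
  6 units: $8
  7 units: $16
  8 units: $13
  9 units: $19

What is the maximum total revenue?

Build r[k] bottom-up: r[k] = max over allowed piece i of (p[i] + r[k−i]).
r[1] = 2
r[2] = max(2+2, 4+0) = 4
r[3] = max(2+4, 4+2, 4+0) = 6
r[4] = max(2+6, 4+4, 4+2, 4+0) = 8
r[5] = max(2+8, 4+6, 4+4, 4+2, 6+0) = 10
r[6] = max(2+10, 4+8, 4+6, 4+4, 6+2, 8+0) = 12
r[7] = max(2+12, 4+10, 4+8, …, 8+2, 16+0) = 16
r[8] = max(2+16, 4+12, 4+10, …, 16+2, 13+0) = 18
r[9] = max(2+18, 4+16, 4+12, …, 13+2, 19+0) = 20
One optimal cutting: 7 + 1 + 1 → $16 + $2 + $2 = $20.

20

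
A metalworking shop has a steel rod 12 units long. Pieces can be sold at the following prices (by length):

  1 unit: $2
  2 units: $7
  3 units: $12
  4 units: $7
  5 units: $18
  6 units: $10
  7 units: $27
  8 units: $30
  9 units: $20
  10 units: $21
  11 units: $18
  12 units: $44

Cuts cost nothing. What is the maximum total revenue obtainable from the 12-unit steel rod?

Consider every possible first cut. best[k] is the best of p[i]+best[k−i] over all sellable i≤k.
best[1] = 2
best[2] = 7
best[3] = 12
best[4] = 14  (first piece 1, then best[3]=12)
best[5] = 19  (first piece 2, then best[3]=12)
best[6] = 24  (first piece 3, then best[3]=12)
best[7] = 27
best[8] = 31  (first piece 2, then best[6]=24)
best[9] = 36  (first piece 3, then best[6]=24)
best[10] = 39  (first piece 3, then best[7]=27)
best[11] = 43  (first piece 2, then best[9]=36)
best[12] = 48  (first piece 3, then best[9]=36)
One optimal cutting: 3 + 3 + 3 + 3 → $12 + $12 + $12 + $12 = $48.

48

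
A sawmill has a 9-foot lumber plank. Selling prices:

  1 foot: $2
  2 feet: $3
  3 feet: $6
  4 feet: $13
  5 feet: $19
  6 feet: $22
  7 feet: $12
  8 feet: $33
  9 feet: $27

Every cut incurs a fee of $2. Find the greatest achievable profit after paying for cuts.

Let v[k] be the best obtainable value from length k. For each k, try every first piece i and keep the best of price[i] + v[k−i] minus the 2 cut fee when i<k.
v[1] = 2
v[2] = max(2+2-2, 3+0) = 3
v[3] = max(2+3-2, 3+2-2, 6+0) = 6
v[4] = max(2+6-2, 3+3-2, 6+2-2, 13+0) = 13
v[5] = max(2+13-2, 3+6-2, 6+3-2, 13+2-2, 19+0) = 19
v[6] = max(2+19-2, 3+13-2, 6+6-2, 13+3-2, 19+2-2, 22+0) = 22
v[7] = max(2+22-2, 3+19-2, 6+13-2, …, 22+2-2, 12+0) = 22
v[8] = max(2+22-2, 3+22-2, 6+19-2, …, 12+2-2, 33+0) = 33
v[9] = max(2+33-2, 3+22-2, 6+22-2, …, 33+2-2, 27+0) = 33
One optimal plan: pieces 8 + 1 (1 cut) → $35 − $2 = $33.

33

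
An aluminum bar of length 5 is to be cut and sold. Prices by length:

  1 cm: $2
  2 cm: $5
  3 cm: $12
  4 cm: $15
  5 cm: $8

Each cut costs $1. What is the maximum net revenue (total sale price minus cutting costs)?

Build r[k] bottom-up: r[k] = max over allowed piece i of (p[i] + r[k−i]) − 1 per cut.
r[1] = 2
r[2] = 5
r[3] = 12
r[4] = 15
r[5] = 16  (first piece 1, then r[4]=15)
One optimal plan: pieces 4 + 1 (1 cut) → $17 − $1 = $16.

16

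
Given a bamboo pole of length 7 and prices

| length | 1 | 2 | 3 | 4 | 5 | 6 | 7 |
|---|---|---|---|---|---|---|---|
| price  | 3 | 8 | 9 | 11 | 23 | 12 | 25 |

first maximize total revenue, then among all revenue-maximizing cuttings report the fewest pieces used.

Build r[k] bottom-up: r[k] = max over allowed piece i of (p[i] + r[k−i]).
r[1] = 3
r[2] = 8
r[3] = 11  (first piece 1, then r[2]=8)
r[4] = 16  (first piece 2, then r[2]=8)
r[5] = 23
r[6] = 26  (first piece 1, then r[5]=23)
r[7] = 31  (first piece 2, then r[5]=23)
Maximum revenue is $31.
Now minimize piece count subject to staying optimal: for each k, pieces[k] = 1 + min over i with p[i]+r[k−i]=r[k] of pieces[k−i].
pieces[4] = 2
pieces[5] = 1
pieces[6] = 2
pieces[7] = 2

2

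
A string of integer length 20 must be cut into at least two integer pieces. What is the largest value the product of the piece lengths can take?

Let prod[k] be the best product for length k (with at least one cut). For each first piece i, the rest contributes max(k−i, prod[k−i]).
prod[2] = 1*max(1,0) = 1*1 = 1
prod[3] = max(1*2, 2*1) = 2
prod[4] = max(1*3, 2*2, 3*1) = 4
prod[5] = max(1*4, 2*3, 3*2, 4*1) = 6
prod[6] = max(1*6, 2*4, 3*3, 4*2, 5*1) = 9
prod[7] = max(1*9, 2*6, 3*4, 4*3, 5*2, 6*1) = 12
prod[8] = max(1*12, 2*9, 3*6, …, 6*2, 7*1) = 18
prod[9] = max(1*18, 2*12, 3*9, …, 7*2, 8*1) = 27
prod[10] = max(1*27, 2*18, 3*12, …, 8*2, 9*1) = 36
prod[11] = max(1*36, 2*27, 3*18, …, 9*2, 10*1) = 54
prod[12] = max(1*54, 2*36, 3*27, …, 10*2, 11*1) = 81
prod[13] = max(1*81, 2*54, 3*36, …, 11*2, 12*1) = 108
prod[14] = max(1*108, 2*81, 3*54, …, 12*2, 13*1) = 162
prod[15] = max(1*162, 2*108, 3*81, …, 13*2, 14*1) = 243
prod[16] = max(1*243, 2*162, 3*108, …, 14*2, 15*1) = 324
prod[17] = max(1*324, 2*243, 3*162, …, 15*2, 16*1) = 486
prod[18] = max(1*486, 2*324, 3*243, …, 16*2, 17*1) = 729
prod[19] = max(1*729, 2*486, 3*324, …, 17*2, 18*1) = 972
prod[20] = max(1*972, 2*729, 3*486, …, 18*2, 19*1) = 1458
One optimal split: 3 + 3 + 3 + 3 + 3 + 3 + 2; product 3*3*3*3*3*3*2 = 1458.

1458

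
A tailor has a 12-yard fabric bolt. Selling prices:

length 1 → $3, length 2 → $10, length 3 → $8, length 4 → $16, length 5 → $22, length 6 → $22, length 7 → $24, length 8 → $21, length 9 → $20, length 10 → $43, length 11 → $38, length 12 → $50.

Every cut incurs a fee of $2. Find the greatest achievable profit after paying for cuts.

51

Consider every possible first cut. r[k] is the best of p[i]+r[k−i] over all sellable i≤k, charging 2 whenever i<k.
r[1] = 3
r[2] = max(3+3-2, 10+0) = 10
r[3] = max(3+10-2, 10+3-2, 8+0) = 11
r[4] = max(3+11-2, 10+10-2, 8+3-2, 16+0) = 18
r[5] = max(3+18-2, 10+11-2, 8+10-2, 16+3-2, 22+0) = 22
r[6] = max(3+22-2, 10+18-2, 8+11-2, 16+10-2, 22+3-2, 22+0) = 26
r[7] = max(3+26-2, 10+22-2, 8+18-2, …, 22+3-2, 24+0) = 30
r[8] = max(3+30-2, 10+26-2, 8+22-2, …, 24+3-2, 21+0) = 34
r[9] = max(3+34-2, 10+30-2, 8+26-2, …, 21+3-2, 20+0) = 38
r[10] = max(3+38-2, 10+34-2, 8+30-2, …, 20+3-2, 43+0) = 43
r[11] = max(3+43-2, 10+38-2, 8+34-2, …, 43+3-2, 38+0) = 46
r[12] = max(3+46-2, 10+43-2, 8+38-2, …, 38+3-2, 50+0) = 51
One optimal plan: pieces 10 + 2 (1 cut) → $53 − $2 = $51.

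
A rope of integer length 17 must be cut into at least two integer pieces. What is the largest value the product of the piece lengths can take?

Fill prod[k] for k=2..17: at each k try every first piece i and multiply by the better of (k−i) uncut or prod[k−i].
prod[2] = 1·max(1,0) = 1·1 = 1
prod[3] = 1·max(2,1) = 1·2 = 2
prod[4] = 2·max(2,1) = 2·2 = 4
prod[5] = 2·max(3,2) = 2·3 = 6
prod[6] = 3·max(3,2) = 3·3 = 9
prod[7] = 2·max(5,6) = 2·6 = 12
prod[8] = 2·max(6,9) = 2·9 = 18
prod[9] = 3·max(6,9) = 3·9 = 27
prod[10] = 2·max(8,18) = 2·18 = 36
prod[11] = 2·max(9,27) = 2·27 = 54
prod[12] = 3·max(9,27) = 3·27 = 81
prod[13] = 2·max(11,54) = 2·54 = 108
prod[14] = 2·max(12,81) = 2·81 = 162
prod[15] = 3·max(12,81) = 3·81 = 243
prod[16] = 2·max(14,162) = 2·162 = 324
prod[17] = 2·max(15,243) = 2·243 = 486
One optimal split: 3 + 3 + 3 + 3 + 3 + 2; product 3·3·3·3·3·2 = 486.

486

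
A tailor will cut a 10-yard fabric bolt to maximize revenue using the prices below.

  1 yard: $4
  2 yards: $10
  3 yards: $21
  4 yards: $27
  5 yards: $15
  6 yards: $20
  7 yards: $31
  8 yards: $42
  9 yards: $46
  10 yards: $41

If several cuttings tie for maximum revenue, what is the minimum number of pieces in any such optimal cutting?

Build r[k] bottom-up: r[k] = max over allowed piece i of (p[i] + r[k−i]).
r[1] = 4
r[2] = max(4+4, 10+0) = 10
r[3] = max(4+10, 10+4, 21+0) = 21
r[4] = max(4+21, 10+10, 21+4, 27+0) = 27
r[5] = max(4+27, 10+21, 21+10, 27+4, 15+0) = 31
r[6] = max(4+31, 10+27, 21+21, 27+10, 15+4, 20+0) = 42
r[7] = max(4+42, 10+31, 21+27, …, 20+4, 31+0) = 48
r[8] = max(4+48, 10+42, 21+31, …, 31+4, 42+0) = 54
r[9] = max(4+54, 10+48, 21+42, …, 42+4, 46+0) = 63
r[10] = max(4+63, 10+54, 21+48, …, 46+4, 41+0) = 69
Maximum revenue is $69.
Now minimize piece count subject to staying optimal: for each k, pieces[k] = 1 + min over i with p[i]+r[k−i]=r[k] of pieces[k−i].
pieces[7] = 2
pieces[8] = 2
pieces[9] = 3
pieces[10] = 3

3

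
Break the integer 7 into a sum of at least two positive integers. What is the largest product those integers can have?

Fill m[k] for k=2..7: at each k try every first piece i and multiply by the better of (k−i) uncut or m[k−i].
m[2] = 1×max(1,0) = 1×1 = 1
m[3] = max(1×2, 2×1) = 2
m[4] = max(1×3, 2×2, 3×1) = 4
m[5] = max(1×4, 2×3, 3×2, 4×1) = 6
m[6] = max(1×6, 2×4, 3×3, 4×2, 5×1) = 9
m[7] = max(1×9, 2×6, 3×4, 4×3, 5×2, 6×1) = 12
One optimal split: 3 + 2 + 2; product 3×2×2 = 12.

12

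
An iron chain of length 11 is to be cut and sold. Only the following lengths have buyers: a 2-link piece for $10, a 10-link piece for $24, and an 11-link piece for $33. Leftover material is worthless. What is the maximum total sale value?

50

Build best[k] bottom-up: best[k] = max over allowed piece i of (p[i] + best[k−i]).
best[1] = 0
best[2] = 10
best[3] = 10
best[4] = 20  (first piece 2, then best[2]=10)
best[5] = 20
best[6] = 30  (first piece 2, then best[4]=20)
best[7] = 30
best[8] = 40  (first piece 2, then best[6]=30)
best[9] = 40
best[10] = max(10+40, 24+0) = 50
best[11] = max(10+40, 24+0, 33+0) = 50
One optimal cutting: pieces 2 + 2 + 2 + 2 + 2 with 1 link of scrap → $50.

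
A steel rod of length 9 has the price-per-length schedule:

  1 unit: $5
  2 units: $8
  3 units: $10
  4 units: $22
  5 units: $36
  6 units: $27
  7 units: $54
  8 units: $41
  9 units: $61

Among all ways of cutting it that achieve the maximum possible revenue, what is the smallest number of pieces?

3

Build r[k] bottom-up: r[k] = max over allowed piece i of (p[i] + r[k−i]).
r[1] = 5
r[2] = 10  (first piece 1, then r[1]=5)
r[3] = 15  (first piece 1, then r[2]=10)
r[4] = 22
r[5] = 36
r[6] = 41  (first piece 1, then r[5]=36)
r[7] = 54
r[8] = 59  (first piece 1, then r[7]=54)
r[9] = 64  (first piece 1, then r[8]=59)
Maximum revenue is $64.
Now minimize piece count subject to staying optimal: for each k, pieces[k] = 1 + min over i with p[i]+r[k−i]=r[k] of pieces[k−i].
pieces[6] = 2
pieces[7] = 1
pieces[8] = 2
pieces[9] = 3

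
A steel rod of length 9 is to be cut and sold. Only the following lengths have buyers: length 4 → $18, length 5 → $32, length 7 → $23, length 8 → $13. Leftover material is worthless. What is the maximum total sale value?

50

Build f[k] bottom-up: f[k] = max over allowed piece i of (p[i] + f[k−i]).
f[1] = 0
f[2] = 0
f[3] = 0
f[4] = 18
f[5] = max(18+0, 32+0) = 32
f[6] = max(18+0, 32+0) = 32
f[7] = max(18+0, 32+0, 23+0) = 32
f[8] = max(18+18, 32+0, 23+0, 13+0) = 36
f[9] = max(18+32, 32+18, 23+0, 13+0) = 50
One optimal cutting: 5 + 4 → $50.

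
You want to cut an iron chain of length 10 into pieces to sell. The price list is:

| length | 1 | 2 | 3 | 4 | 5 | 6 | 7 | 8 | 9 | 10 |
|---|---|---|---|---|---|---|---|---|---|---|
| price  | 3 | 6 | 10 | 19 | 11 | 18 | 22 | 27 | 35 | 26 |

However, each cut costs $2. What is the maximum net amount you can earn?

40

Build v[k] bottom-up: v[k] = max over allowed piece i of (p[i] + v[k−i]) − 2 per cut.
v[1] = 3
v[2] = 6
v[3] = 10
v[4] = 19
v[5] = 20  (first piece 1, then v[4]=19)
v[6] = 23  (first piece 2, then v[4]=19)
v[7] = 27  (first piece 3, then v[4]=19)
v[8] = 36  (first piece 4, then v[4]=19)
v[9] = 37  (first piece 1, then v[8]=36)
v[10] = 40  (first piece 2, then v[8]=36)
One optimal plan: pieces 4 + 4 + 2 (2 cuts) → $44 − $4 = $40.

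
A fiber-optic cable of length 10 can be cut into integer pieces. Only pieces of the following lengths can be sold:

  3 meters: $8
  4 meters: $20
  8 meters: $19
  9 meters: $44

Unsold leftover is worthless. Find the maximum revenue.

Build best[k] bottom-up: best[k] = max over allowed piece i of (p[i] + best[k−i]).
best[1] = 0
best[2] = 0
best[3] = 8
best[4] = 20
best[5] = 20
best[6] = 20
best[7] = 28  (first piece 3, then best[4]=20)
best[8] = 40  (first piece 4, then best[4]=20)
best[9] = 44
best[10] = 44
One optimal cutting: pieces 9 with 1 meter of scrap → $44.

44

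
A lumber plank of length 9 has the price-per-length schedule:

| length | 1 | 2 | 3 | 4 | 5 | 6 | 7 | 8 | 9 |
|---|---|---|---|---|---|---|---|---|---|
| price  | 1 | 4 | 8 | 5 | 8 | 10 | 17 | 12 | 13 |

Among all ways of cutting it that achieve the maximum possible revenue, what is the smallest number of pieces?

Let r[k] be the best obtainable value from length k. For each k, try every first piece i and keep the best of price[i] + r[k−i].
r[1] = 1
r[2] = 4
r[3] = 8
r[4] = 9  (first piece 1, then r[3]=8)
r[5] = 12  (first piece 2, then r[3]=8)
r[6] = 16  (first piece 3, then r[3]=8)
r[7] = 17  (first piece 1, then r[6]=16)
r[8] = 20  (first piece 2, then r[6]=16)
r[9] = 24  (first piece 3, then r[6]=16)
Maximum revenue is $24.
Now minimize piece count subject to staying optimal: for each k, pieces[k] = 1 + min over i with p[i]+r[k−i]=r[k] of pieces[k−i].
pieces[6] = 2
pieces[7] = 1
pieces[8] = 3
pieces[9] = 3

3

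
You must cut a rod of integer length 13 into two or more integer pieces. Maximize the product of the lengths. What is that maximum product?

Define f[k] = max over 1≤i<k of i · max(k−i, f[k−i]); the inner max lets the remainder stay uncut if that's better.
Small cases: f[2]=1, f[3]=2, f[4]=4, f[5]=6.
f[6] = max(1×6, 2×4, 3×3, 4×2, 5×1) = 9
f[7] = max(1×9, 2×6, 3×4, 4×3, 5×2, 6×1) = 12
f[8] = max(1×12, 2×9, 3×6, …, 6×2, 7×1) = 18
f[9] = max(1×18, 2×12, 3×9, …, 7×2, 8×1) = 27
f[10] = max(1×27, 2×18, 3×12, …, 8×2, 9×1) = 36
f[11] = max(1×36, 2×27, 3×18, …, 9×2, 10×1) = 54
f[12] = max(1×54, 2×36, 3×27, …, 10×2, 11×1) = 81
f[13] = max(1×81, 2×54, 3×36, …, 11×2, 12×1) = 108
One optimal split: 3 + 3 + 3 + 2 + 2; product 3×3×3×2×2 = 108.

108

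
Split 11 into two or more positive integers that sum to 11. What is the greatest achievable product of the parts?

Define f[k] = max over 1≤i<k of i · max(k−i, f[k−i]); the inner max lets the remainder stay uncut if that's better.
f[2] = 1*max(1,0) = 1*1 = 1
f[3] = max(1*2, 2*1) = 2
f[4] = max(1*3, 2*2, 3*1) = 4
f[5] = max(1*4, 2*3, 3*2, 4*1) = 6
f[6] = max(1*6, 2*4, 3*3, 4*2, 5*1) = 9
f[7] = max(1*9, 2*6, 3*4, 4*3, 5*2, 6*1) = 12
f[8] = max(1*12, 2*9, 3*6, …, 6*2, 7*1) = 18
f[9] = max(1*18, 2*12, 3*9, …, 7*2, 8*1) = 27
f[10] = max(1*27, 2*18, 3*12, …, 8*2, 9*1) = 36
f[11] = max(1*36, 2*27, 3*18, …, 9*2, 10*1) = 54
One optimal split: 3 + 3 + 3 + 2; product 3*3*3*2 = 54.

54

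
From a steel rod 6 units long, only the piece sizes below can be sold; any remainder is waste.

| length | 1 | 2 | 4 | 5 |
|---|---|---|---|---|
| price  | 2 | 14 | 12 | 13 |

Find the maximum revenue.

Build best[k] bottom-up: best[k] = max over allowed piece i of (p[i] + best[k−i]).
best[1] = 2
best[2] = max(2+2, 14+0) = 14
best[3] = max(2+14, 14+2) = 16
best[4] = max(2+16, 14+14, 12+0) = 28
best[5] = max(2+28, 14+16, 12+2, 13+0) = 30
best[6] = max(2+30, 14+28, 12+14, 13+2) = 42
One optimal cutting: 2 + 2 + 2 → $42.

42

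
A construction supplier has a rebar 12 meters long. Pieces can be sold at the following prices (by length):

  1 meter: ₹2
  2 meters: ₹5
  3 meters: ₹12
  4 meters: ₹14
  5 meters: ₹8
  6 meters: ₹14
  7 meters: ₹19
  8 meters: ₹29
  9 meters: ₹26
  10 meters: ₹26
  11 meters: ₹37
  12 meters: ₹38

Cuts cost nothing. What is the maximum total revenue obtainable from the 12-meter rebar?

Build R[k] bottom-up: R[k] = max over allowed piece i of (p[i] + R[k−i]).
R[1] = 2
R[2] = max(2+2, 5+0) = 5
R[3] = max(2+5, 5+2, 12+0) = 12
R[4] = max(2+12, 5+5, 12+2, 14+0) = 14
R[5] = max(2+14, 5+12, 12+5, 14+2, 8+0) = 17
R[6] = max(2+17, 5+14, 12+12, 14+5, 8+2, 14+0) = 24
R[7] = max(2+24, 5+17, 12+14, …, 14+2, 19+0) = 26
R[8] = max(2+26, 5+24, 12+17, …, 19+2, 29+0) = 29
R[9] = max(2+29, 5+26, 12+24, …, 29+2, 26+0) = 36
R[10] = max(2+36, 5+29, 12+26, …, 26+2, 26+0) = 38
R[11] = max(2+38, 5+36, 12+29, …, 26+2, 37+0) = 41
R[12] = max(2+41, 5+38, 12+36, …, 37+2, 38+0) = 48
One optimal cutting: 3 + 3 + 3 + 3 → ₹12 + ₹12 + ₹12 + ₹12 = ₹48.

48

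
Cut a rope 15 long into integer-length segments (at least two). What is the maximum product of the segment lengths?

243

Let m[k] be the best product for length k (with at least one cut). For each first piece i, the rest contributes max(k−i, m[k−i]).
m[2] = 1·max(1,0) = 1·1 = 1
m[3] = 1·max(2,1) = 1·2 = 2
m[4] = 2·max(2,1) = 2·2 = 4
m[5] = 2·max(3,2) = 2·3 = 6
m[6] = 3·max(3,2) = 3·3 = 9
m[7] = 2·max(5,6) = 2·6 = 12
m[8] = 2·max(6,9) = 2·9 = 18
m[9] = 3·max(6,9) = 3·9 = 27
m[10] = 2·max(8,18) = 2·18 = 36
m[11] = 2·max(9,27) = 2·27 = 54
m[12] = 3·max(9,27) = 3·27 = 81
m[13] = 2·max(11,54) = 2·54 = 108
m[14] = 2·max(12,81) = 2·81 = 162
m[15] = 3·max(12,81) = 3·81 = 243
One optimal split: 3 + 3 + 3 + 3 + 3; product 3·3·3·3·3 = 243.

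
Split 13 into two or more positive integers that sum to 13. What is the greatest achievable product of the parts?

108

Define P[k] = max over 1≤i<k of i · max(k−i, P[k−i]); the inner max lets the remainder stay uncut if that's better.
P[2] = 1·max(1,0) = 1·1 = 1
P[3] = max(1·2, 2·1) = 2
P[4] = max(1·3, 2·2, 3·1) = 4
P[5] = max(1·4, 2·3, 3·2, 4·1) = 6
P[6] = max(1·6, 2·4, 3·3, 4·2, 5·1) = 9
P[7] = max(1·9, 2·6, 3·4, 4·3, 5·2, 6·1) = 12
P[8] = max(1·12, 2·9, 3·6, …, 6·2, 7·1) = 18
P[9] = max(1·18, 2·12, 3·9, …, 7·2, 8·1) = 27
P[10] = max(1·27, 2·18, 3·12, …, 8·2, 9·1) = 36
P[11] = max(1·36, 2·27, 3·18, …, 9·2, 10·1) = 54
P[12] = max(1·54, 2·36, 3·27, …, 10·2, 11·1) = 81
P[13] = max(1·81, 2·54, 3·36, …, 11·2, 12·1) = 108
One optimal split: 3 + 3 + 3 + 2 + 2; product 3·3·3·2·2 = 108.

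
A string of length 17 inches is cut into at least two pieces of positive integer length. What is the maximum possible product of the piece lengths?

486

Define m[k] = max over 1≤i<k of i · max(k−i, m[k−i]); the inner max lets the remainder stay uncut if that's better.
Small cases: m[2]=1, m[3]=2, m[4]=4, m[5]=6, m[6]=9, m[7]=12, m[8]=18, m[9]=27, m[10]=36, m[11]=54.
m[12] = max(1*54, 2*36, 3*27, …, 10*2, 11*1) = 81
m[13] = max(1*81, 2*54, 3*36, …, 11*2, 12*1) = 108
m[14] = max(1*108, 2*81, 3*54, …, 12*2, 13*1) = 162
m[15] = max(1*162, 2*108, 3*81, …, 13*2, 14*1) = 243
m[16] = max(1*243, 2*162, 3*108, …, 14*2, 15*1) = 324
m[17] = max(1*324, 2*243, 3*162, …, 15*2, 16*1) = 486
One optimal split: 3 + 3 + 3 + 3 + 3 + 2; product 3*3*3*3*3*2 = 486.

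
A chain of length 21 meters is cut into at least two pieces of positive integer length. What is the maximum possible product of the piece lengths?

2187

Let P[k] be the best product for length k (with at least one cut). For each first piece i, the rest contributes max(k−i, P[k−i]).
P[2] = 1×max(1,0) = 1×1 = 1
P[3] = max(1×2, 2×1) = 2
P[4] = max(1×3, 2×2, 3×1) = 4
P[5] = max(1×4, 2×3, 3×2, 4×1) = 6
P[6] = max(1×6, 2×4, 3×3, 4×2, 5×1) = 9
P[7] = max(1×9, 2×6, 3×4, 4×3, 5×2, 6×1) = 12
P[8] = max(1×12, 2×9, 3×6, …, 6×2, 7×1) = 18
P[9] = max(1×18, 2×12, 3×9, …, 7×2, 8×1) = 27
P[10] = max(1×27, 2×18, 3×12, …, 8×2, 9×1) = 36
P[11] = max(1×36, 2×27, 3×18, …, 9×2, 10×1) = 54
P[12] = max(1×54, 2×36, 3×27, …, 10×2, 11×1) = 81
P[13] = max(1×81, 2×54, 3×36, …, 11×2, 12×1) = 108
P[14] = max(1×108, 2×81, 3×54, …, 12×2, 13×1) = 162
P[15] = max(1×162, 2×108, 3×81, …, 13×2, 14×1) = 243
P[16] = max(1×243, 2×162, 3×108, …, 14×2, 15×1) = 324
P[17] = max(1×324, 2×243, 3×162, …, 15×2, 16×1) = 486
P[18] = max(1×486, 2×324, 3×243, …, 16×2, 17×1) = 729
P[19] = max(1×729, 2×486, 3×324, …, 17×2, 18×1) = 972
P[20] = max(1×972, 2×729, 3×486, …, 18×2, 19×1) = 1458
P[21] = max(1×1458, 2×972, 3×729, …, 19×2, 20×1) = 2187
One optimal split: 3 + 3 + 3 + 3 + 3 + 3 + 3; product 3×3×3×3×3×3×3 = 2187.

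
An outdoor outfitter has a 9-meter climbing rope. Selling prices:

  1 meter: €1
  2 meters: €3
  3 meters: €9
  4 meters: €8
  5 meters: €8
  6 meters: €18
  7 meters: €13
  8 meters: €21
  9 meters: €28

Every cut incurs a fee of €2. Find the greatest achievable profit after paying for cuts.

28

Consider every possible first cut. v[k] is the best of p[i]+v[k−i] over all sellable i≤k, charging 2 whenever i<k.
v[1] = 1
v[2] = 3
v[3] = 9
v[4] = 8  (first piece 1, then v[3]=9)
v[5] = 10  (first piece 2, then v[3]=9)
v[6] = 18
v[7] = 17  (first piece 1, then v[6]=18)
v[8] = 21
v[9] = 28
Best is to make no cuts and sell whole for €28.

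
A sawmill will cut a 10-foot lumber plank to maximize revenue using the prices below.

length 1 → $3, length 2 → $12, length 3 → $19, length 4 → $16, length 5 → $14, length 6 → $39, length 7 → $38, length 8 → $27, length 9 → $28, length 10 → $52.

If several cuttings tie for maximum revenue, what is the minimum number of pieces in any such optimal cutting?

3

Build r[k] bottom-up: r[k] = max over allowed piece i of (p[i] + r[k−i]).
r[1] = 3
r[2] = 12
r[3] = 19
r[4] = 24  (first piece 2, then r[2]=12)
r[5] = 31  (first piece 2, then r[3]=19)
r[6] = 39
r[7] = 43  (first piece 2, then r[5]=31)
r[8] = 51  (first piece 2, then r[6]=39)
r[9] = 58  (first piece 3, then r[6]=39)
r[10] = 63  (first piece 2, then r[8]=51)
Maximum revenue is $63.
Now minimize piece count subject to staying optimal: for each k, pieces[k] = 1 + min over i with p[i]+r[k−i]=r[k] of pieces[k−i].
pieces[7] = 3
pieces[8] = 2
pieces[9] = 2
pieces[10] = 3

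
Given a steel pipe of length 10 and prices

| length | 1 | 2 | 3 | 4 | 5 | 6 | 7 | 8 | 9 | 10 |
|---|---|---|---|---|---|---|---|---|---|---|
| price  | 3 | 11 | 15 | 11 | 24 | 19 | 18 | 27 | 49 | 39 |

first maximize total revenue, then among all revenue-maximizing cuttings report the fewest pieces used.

Consider every possible first cut. r[k] is the best of p[i]+r[k−i] over all sellable i≤k.
r[1] = 3
r[2] = max(3+3, 11+0) = 11
r[3] = max(3+11, 11+3, 15+0) = 15
r[4] = max(3+15, 11+11, 15+3, 11+0) = 22
r[5] = max(3+22, 11+15, 15+11, 11+3, 24+0) = 26
r[6] = max(3+26, 11+22, 15+15, 11+11, 24+3, 19+0) = 33
r[7] = max(3+33, 11+26, 15+22, …, 19+3, 18+0) = 37
r[8] = max(3+37, 11+33, 15+26, …, 18+3, 27+0) = 44
r[9] = max(3+44, 11+37, 15+33, …, 27+3, 49+0) = 49
r[10] = max(3+49, 11+44, 15+37, …, 49+3, 39+0) = 55
Maximum revenue is $55.
Now minimize piece count subject to staying optimal: for each k, pieces[k] = 1 + min over i with p[i]+r[k−i]=r[k] of pieces[k−i].
pieces[7] = 3
pieces[8] = 4
pieces[9] = 1
pieces[10] = 5

5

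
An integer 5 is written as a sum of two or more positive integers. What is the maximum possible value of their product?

Let P[k] be the best product for length k (with at least one cut). For each first piece i, the rest contributes max(k−i, P[k−i]).
P[2] = 1×max(1,0) = 1×1 = 1
P[3] = 1×max(2,1) = 1×2 = 2
P[4] = 2×max(2,1) = 2×2 = 4
P[5] = 2×max(3,2) = 2×3 = 6
One optimal split: 3 + 2; product 3×2 = 6.

6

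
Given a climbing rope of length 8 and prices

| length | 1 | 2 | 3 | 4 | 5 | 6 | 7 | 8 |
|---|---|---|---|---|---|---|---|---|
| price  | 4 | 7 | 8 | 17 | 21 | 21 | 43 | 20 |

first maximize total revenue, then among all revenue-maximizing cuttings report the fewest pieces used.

2

Build r[k] bottom-up: r[k] = max over allowed piece i of (p[i] + r[k−i]).
r[1] = 4
r[2] = max(4+4, 7+0) = 8
r[3] = max(4+8, 7+4, 8+0) = 12
r[4] = max(4+12, 7+8, 8+4, 17+0) = 17
r[5] = max(4+17, 7+12, 8+8, 17+4, 21+0) = 21
r[6] = max(4+21, 7+17, 8+12, 17+8, 21+4, 21+0) = 25
r[7] = max(4+25, 7+21, 8+17, …, 21+4, 43+0) = 43
r[8] = max(4+43, 7+25, 8+21, …, 43+4, 20+0) = 47
Maximum revenue is €47.
Now minimize piece count subject to staying optimal: for each k, pieces[k] = 1 + min over i with p[i]+r[k−i]=r[k] of pieces[k−i].
pieces[5] = 1
pieces[6] = 2
pieces[7] = 1
pieces[8] = 2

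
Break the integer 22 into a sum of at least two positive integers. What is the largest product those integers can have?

2916

Define prod[k] = max over 1≤i<k of i · max(k−i, prod[k−i]); the inner max lets the remainder stay uncut if that's better.
prod[2] = 1·max(1,0) = 1·1 = 1
prod[3] = 1·max(2,1) = 1·2 = 2
prod[4] = 2·max(2,1) = 2·2 = 4
prod[5] = 2·max(3,2) = 2·3 = 6
prod[6] = 3·max(3,2) = 3·3 = 9
prod[7] = 2·max(5,6) = 2·6 = 12
prod[8] = 2·max(6,9) = 2·9 = 18
prod[9] = 3·max(6,9) = 3·9 = 27
prod[10] = 2·max(8,18) = 2·18 = 36
prod[11] = 2·max(9,27) = 2·27 = 54
prod[12] = 3·max(9,27) = 3·27 = 81
prod[13] = 2·max(11,54) = 2·54 = 108
prod[14] = 2·max(12,81) = 2·81 = 162
prod[15] = 3·max(12,81) = 3·81 = 243
prod[16] = 2·max(14,162) = 2·162 = 324
prod[17] = 2·max(15,243) = 2·243 = 486
prod[18] = 3·max(15,243) = 3·243 = 729
prod[19] = 2·max(17,486) = 2·486 = 972
prod[20] = 2·max(18,729) = 2·729 = 1458
prod[21] = 3·max(18,729) = 3·729 = 2187
prod[22] = 2·max(20,1458) = 2·1458 = 2916
One optimal split: 3 + 3 + 3 + 3 + 3 + 3 + 2 + 2; product 3·3·3·3·3·3·2·2 = 2916.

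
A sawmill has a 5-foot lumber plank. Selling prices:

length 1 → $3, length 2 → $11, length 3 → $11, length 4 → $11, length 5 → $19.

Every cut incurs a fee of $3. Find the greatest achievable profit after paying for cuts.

Let r[k] be the best obtainable value from length k. For each k, try every first piece i and keep the best of price[i] + r[k−i] minus the 3 cut fee when i<k.
r[1] = 3
r[2] = 11
r[3] = 11  (first piece 1, then r[2]=11)
r[4] = 19  (first piece 2, then r[2]=11)
r[5] = 19  (first piece 1, then r[4]=19)
One optimal plan: pieces 2 + 2 + 1 (2 cuts) → $25 − $6 = $19.

19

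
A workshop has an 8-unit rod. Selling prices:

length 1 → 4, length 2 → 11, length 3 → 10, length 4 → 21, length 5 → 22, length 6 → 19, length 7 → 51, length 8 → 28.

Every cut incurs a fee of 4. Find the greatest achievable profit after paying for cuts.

Consider every possible first cut. net[k] is the best of p[i]+net[k−i] over all sellable i≤k, charging 4 whenever i<k.
net[1] = 4
net[2] = max(4+4-4, 11+0) = 11
net[3] = max(4+11-4, 11+4-4, 10+0) = 11
net[4] = max(4+11-4, 11+11-4, 10+4-4, 21+0) = 21
net[5] = max(4+21-4, 11+11-4, 10+11-4, 21+4-4, 22+0) = 22
net[6] = max(4+22-4, 11+21-4, 10+11-4, 21+11-4, 22+4-4, 19+0) = 28
net[7] = max(4+28-4, 11+22-4, 10+21-4, …, 19+4-4, 51+0) = 51
net[8] = max(4+51-4, 11+28-4, 10+22-4, …, 51+4-4, 28+0) = 51
One optimal plan: pieces 7 + 1 (1 cut) → 55 − 4 = 51.

51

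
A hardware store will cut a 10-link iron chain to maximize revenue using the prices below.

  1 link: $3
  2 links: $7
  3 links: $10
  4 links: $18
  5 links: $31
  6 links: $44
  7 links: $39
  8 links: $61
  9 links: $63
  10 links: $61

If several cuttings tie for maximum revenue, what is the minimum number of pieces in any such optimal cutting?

2

Consider every possible first cut. r[k] is the best of p[i]+r[k−i] over all sellable i≤k.
r[1] = 3
r[2] = 7
r[3] = 10  (first piece 1, then r[2]=7)
r[4] = 18
r[5] = 31
r[6] = 44
r[7] = 47  (first piece 1, then r[6]=44)
r[8] = 61
r[9] = 64  (first piece 1, then r[8]=61)
r[10] = 68  (first piece 2, then r[8]=61)
Maximum revenue is $68.
Now minimize piece count subject to staying optimal: for each k, pieces[k] = 1 + min over i with p[i]+r[k−i]=r[k] of pieces[k−i].
pieces[7] = 2
pieces[8] = 1
pieces[9] = 2
pieces[10] = 2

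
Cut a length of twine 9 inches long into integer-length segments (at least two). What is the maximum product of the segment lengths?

Let g[k] be the best product for length k (with at least one cut). For each first piece i, the rest contributes max(k−i, g[k−i]).
Small cases: g[2]=1.
g[3] = 1*max(2,1) = 1*2 = 2
g[4] = 2*max(2,1) = 2*2 = 4
g[5] = 2*max(3,2) = 2*3 = 6
g[6] = 3*max(3,2) = 3*3 = 9
g[7] = 2*max(5,6) = 2*6 = 12
g[8] = 2*max(6,9) = 2*9 = 18
g[9] = 3*max(6,9) = 3*9 = 27
One optimal split: 3 + 3 + 3; product 3*3*3 = 27.

27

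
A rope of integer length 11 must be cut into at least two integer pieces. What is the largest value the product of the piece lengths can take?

54

Define m[k] = max over 1≤i<k of i · max(k−i, m[k−i]); the inner max lets the remainder stay uncut if that's better.
m[2] = 1·max(1,0) = 1·1 = 1
m[3] = 1·max(2,1) = 1·2 = 2
m[4] = 2·max(2,1) = 2·2 = 4
m[5] = 2·max(3,2) = 2·3 = 6
m[6] = 3·max(3,2) = 3·3 = 9
m[7] = 2·max(5,6) = 2·6 = 12
m[8] = 2·max(6,9) = 2·9 = 18
m[9] = 3·max(6,9) = 3·9 = 27
m[10] = 2·max(8,18) = 2·18 = 36
m[11] = 2·max(9,27) = 2·27 = 54
One optimal split: 3 + 3 + 3 + 2; product 3·3·3·2 = 54.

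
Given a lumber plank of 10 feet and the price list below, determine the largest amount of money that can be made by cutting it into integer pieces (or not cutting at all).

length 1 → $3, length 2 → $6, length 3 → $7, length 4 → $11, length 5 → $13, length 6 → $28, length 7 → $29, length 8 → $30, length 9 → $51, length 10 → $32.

Consider every possible first cut. v[k] is the best of p[i]+v[k−i] over all sellable i≤k.
v[1] = 3
v[2] = 6  (first piece 1, then v[1]=3)
v[3] = 9  (first piece 1, then v[2]=6)
v[4] = 12  (first piece 1, then v[3]=9)
v[5] = 15  (first piece 1, then v[4]=12)
v[6] = 28
v[7] = 31  (first piece 1, then v[6]=28)
v[8] = 34  (first piece 1, then v[7]=31)
v[9] = 51
v[10] = 54  (first piece 1, then v[9]=51)
One optimal cutting: 9 + 1 → $51 + $3 = $54.

54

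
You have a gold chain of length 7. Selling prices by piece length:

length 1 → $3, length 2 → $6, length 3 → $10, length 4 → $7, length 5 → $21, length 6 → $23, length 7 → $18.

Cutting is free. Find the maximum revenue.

27

Build R[k] bottom-up: R[k] = max over allowed piece i of (p[i] + R[k−i]).
R[1] = 3
R[2] = 6  (first piece 1, then R[1]=3)
R[3] = 10
R[4] = 13  (first piece 1, then R[3]=10)
R[5] = 21
R[6] = 24  (first piece 1, then R[5]=21)
R[7] = 27  (first piece 1, then R[6]=24)
One optimal cutting: 5 + 1 + 1 → $21 + $3 + $3 = $27.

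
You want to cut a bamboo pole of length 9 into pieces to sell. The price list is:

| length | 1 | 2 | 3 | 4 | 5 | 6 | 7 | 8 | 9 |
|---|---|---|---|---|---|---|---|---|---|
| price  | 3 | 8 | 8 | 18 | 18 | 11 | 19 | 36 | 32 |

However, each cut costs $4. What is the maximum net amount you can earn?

Build net[k] bottom-up: net[k] = max over allowed piece i of (p[i] + net[k−i]) − 4 per cut.
net[1] = 3
net[2] = max(3+3-4, 8+0) = 8
net[3] = max(3+8-4, 8+3-4, 8+0) = 8
net[4] = max(3+8-4, 8+8-4, 8+3-4, 18+0) = 18
net[5] = max(3+18-4, 8+8-4, 8+8-4, 18+3-4, 18+0) = 18
net[6] = max(3+18-4, 8+18-4, 8+8-4, 18+8-4, 18+3-4, 11+0) = 22
net[7] = max(3+22-4, 8+18-4, 8+18-4, …, 11+3-4, 19+0) = 22
net[8] = max(3+22-4, 8+22-4, 8+18-4, …, 19+3-4, 36+0) = 36
net[9] = max(3+36-4, 8+22-4, 8+22-4, …, 36+3-4, 32+0) = 35
One optimal plan: pieces 8 + 1 (1 cut) → $39 − $4 = $35.

35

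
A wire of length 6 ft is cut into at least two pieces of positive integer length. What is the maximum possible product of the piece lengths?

Define prod[k] = max over 1≤i<k of i · max(k−i, prod[k−i]); the inner max lets the remainder stay uncut if that's better.
prod[2] = 1·max(1,0) = 1·1 = 1
prod[3] = 1·max(2,1) = 1·2 = 2
prod[4] = 2·max(2,1) = 2·2 = 4
prod[5] = 2·max(3,2) = 2·3 = 6
prod[6] = 3·max(3,2) = 3·3 = 9
One optimal split: 3 + 3; product 3·3 = 9.

9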